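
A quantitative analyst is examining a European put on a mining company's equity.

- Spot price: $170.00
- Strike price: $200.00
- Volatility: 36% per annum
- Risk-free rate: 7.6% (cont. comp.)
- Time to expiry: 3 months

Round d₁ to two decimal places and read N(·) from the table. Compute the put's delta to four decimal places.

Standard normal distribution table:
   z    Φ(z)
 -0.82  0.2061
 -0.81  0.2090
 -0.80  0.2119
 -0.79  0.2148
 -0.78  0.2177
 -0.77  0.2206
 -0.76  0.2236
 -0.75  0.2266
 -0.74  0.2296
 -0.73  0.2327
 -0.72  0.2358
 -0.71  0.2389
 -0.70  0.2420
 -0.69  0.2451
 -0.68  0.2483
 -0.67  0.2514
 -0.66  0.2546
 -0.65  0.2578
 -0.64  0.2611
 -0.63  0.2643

-0.7611

σ√T = 0.36·√0.25 = 0.1800
d₁ = [ln(170/200) + (0.076 + 0.36²/2)·0.25] / 0.1800 = [-0.1625 + 0.0352] / 0.1800 = -0.7073 ≈ -0.71
N(d₁) = N(-0.71) = 0.2389
Δ_put = N(d₁) − 1 = 0.2389 − 1 = -0.7611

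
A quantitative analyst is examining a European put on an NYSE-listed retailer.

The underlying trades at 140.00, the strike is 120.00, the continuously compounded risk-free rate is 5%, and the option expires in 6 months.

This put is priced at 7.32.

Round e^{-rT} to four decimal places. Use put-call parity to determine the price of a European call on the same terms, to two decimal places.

exp(−rT) = exp(−0.05·0.5) = 0.9753
Put-call parity: C − P = S − K·e^(−rT) = 140 − 120·0.9753 = 140 − 117.0360 = 22.9640
C = P + (C − P) = 7.32 + (22.9640) = 30.2840

30.28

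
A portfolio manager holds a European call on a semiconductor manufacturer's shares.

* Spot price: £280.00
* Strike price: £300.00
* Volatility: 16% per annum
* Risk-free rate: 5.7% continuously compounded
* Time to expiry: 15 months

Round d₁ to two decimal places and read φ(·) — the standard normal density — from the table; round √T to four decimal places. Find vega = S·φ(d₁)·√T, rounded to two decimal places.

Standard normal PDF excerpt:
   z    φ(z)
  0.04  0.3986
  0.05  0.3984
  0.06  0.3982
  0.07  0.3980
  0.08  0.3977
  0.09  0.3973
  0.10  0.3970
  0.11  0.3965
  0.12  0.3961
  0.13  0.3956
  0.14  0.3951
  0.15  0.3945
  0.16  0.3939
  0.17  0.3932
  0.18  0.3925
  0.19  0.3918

124.28

σ√T = 0.16·√1.25 = 0.1789
d₁ = [ln(280/300) + (0.057 + ½·0.16²)·1.25] / (σ√T) = (-0.0690 + 0.0872) / 0.1789 = 0.1021 which rounds to 0.10
√T = √1.25 = 1.1180
φ(d₁) = φ(0.10) = 0.3970
vega = S·φ(d₁)·√T = 280·0.3970·1.1180 = 124.2769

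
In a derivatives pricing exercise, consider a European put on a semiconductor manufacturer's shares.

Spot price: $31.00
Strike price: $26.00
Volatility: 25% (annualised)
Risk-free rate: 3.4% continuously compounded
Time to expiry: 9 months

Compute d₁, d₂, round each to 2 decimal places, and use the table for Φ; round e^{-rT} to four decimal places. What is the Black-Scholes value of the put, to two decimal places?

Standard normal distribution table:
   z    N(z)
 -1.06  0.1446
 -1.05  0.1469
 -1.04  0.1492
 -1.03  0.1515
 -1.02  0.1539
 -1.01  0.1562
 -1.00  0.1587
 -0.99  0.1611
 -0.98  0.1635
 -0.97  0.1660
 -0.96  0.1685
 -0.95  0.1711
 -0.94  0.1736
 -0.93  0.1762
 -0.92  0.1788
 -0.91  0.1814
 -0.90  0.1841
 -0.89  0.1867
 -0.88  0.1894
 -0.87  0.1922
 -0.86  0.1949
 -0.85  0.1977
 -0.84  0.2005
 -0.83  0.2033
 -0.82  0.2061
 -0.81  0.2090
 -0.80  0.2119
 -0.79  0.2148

σ√T = 0.25 × 0.8660 = 0.2165
d₁ = [ln(31/26) + (0.034 + 0.25²/2)·0.75] / 0.2165 = [0.1759 + 0.0489] / 0.2165 = 1.0384 which rounds to 1.04
d₂ = d₁ − σ√T = 1.0384 − 0.2165 = 0.8219 which rounds to 0.82
e^(−rT) = e^(−0.034·0.75) = 0.9748
N(−d₂) = N(-0.82) = 0.2061;  N(−d₁) = N(-1.04) = 0.1492
P = 26·0.9748·0.2061 − 31·0.1492 = 5.2236 − 4.6252 = 0.5984

$0.60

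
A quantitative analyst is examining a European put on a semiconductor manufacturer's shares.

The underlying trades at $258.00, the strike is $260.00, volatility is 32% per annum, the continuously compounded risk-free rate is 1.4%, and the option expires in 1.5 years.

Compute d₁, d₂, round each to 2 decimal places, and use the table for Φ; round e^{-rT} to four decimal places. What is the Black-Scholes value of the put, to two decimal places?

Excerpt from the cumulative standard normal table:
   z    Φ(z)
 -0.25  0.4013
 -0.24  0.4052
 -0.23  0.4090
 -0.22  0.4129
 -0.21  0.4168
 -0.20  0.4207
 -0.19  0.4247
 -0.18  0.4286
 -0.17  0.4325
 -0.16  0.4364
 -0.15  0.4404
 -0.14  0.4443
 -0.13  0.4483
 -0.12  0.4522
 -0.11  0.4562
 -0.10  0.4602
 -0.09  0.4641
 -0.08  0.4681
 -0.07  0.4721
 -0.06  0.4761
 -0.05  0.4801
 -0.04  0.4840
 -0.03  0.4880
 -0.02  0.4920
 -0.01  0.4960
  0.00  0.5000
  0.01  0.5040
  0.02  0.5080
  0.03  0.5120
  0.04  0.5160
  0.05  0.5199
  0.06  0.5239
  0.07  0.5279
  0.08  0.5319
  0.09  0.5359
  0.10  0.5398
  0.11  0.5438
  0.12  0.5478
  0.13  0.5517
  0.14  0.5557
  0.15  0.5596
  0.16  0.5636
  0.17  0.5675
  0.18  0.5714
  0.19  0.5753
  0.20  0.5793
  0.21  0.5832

$37.97

σ√T = 0.32·√1.5 = 0.3919
ln(S/K) + (r + σ²/2)T = ln(258/260) + (0.014 + 0.32²/2)·1.5 = -0.0077 + 0.0978 = 0.0901
d₁ = 0.0901 / 0.3919 = 0.2298 ⇒ 0.23
d₂ = d₁ − σ√T = 0.2298 − 0.3919 = -0.1621 ⇒ -0.16
e^(−rT) = e^(−0.014·1.5) = 0.9792
P = 260·0.9792·N(0.16) − 258·N(-0.23) = 260·0.9792·0.5636 − 258·0.4090 = 143.4881 − 105.5220 = 37.9661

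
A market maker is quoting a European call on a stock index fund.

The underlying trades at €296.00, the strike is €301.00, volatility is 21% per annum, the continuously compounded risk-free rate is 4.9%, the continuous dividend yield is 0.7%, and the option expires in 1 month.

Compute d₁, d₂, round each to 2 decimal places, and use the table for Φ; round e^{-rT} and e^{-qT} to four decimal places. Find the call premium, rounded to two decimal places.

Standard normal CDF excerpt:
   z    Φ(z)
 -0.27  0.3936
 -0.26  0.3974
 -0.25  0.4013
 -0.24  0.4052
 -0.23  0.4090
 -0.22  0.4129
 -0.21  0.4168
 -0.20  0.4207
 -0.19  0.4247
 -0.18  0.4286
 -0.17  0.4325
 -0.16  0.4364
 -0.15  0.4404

σ√T = 0.21·√0.08333 = 0.0606
d₁ = [ln(296/301) + (0.049 − 0.007 + ½·0.21²)·0.08333] / (σ√T) = (-0.0168 + 0.0053) / 0.0606 = -0.1883 → -0.19
d₂ = -0.1883 − 0.0606 = -0.2489 → -0.25
exp(−qT) = exp(−0.007·0.08333) = 0.9994;  exp(−rT) = exp(−0.049·0.08333) = 0.9959
N(d₁) = N(-0.19) = 0.4247;  N(d₂) = N(-0.25) = 0.4013
C = 296·0.9994·0.4247 − 301·0.9959·0.4013 = 125.6358 − 120.2961 = 5.3397

€5.34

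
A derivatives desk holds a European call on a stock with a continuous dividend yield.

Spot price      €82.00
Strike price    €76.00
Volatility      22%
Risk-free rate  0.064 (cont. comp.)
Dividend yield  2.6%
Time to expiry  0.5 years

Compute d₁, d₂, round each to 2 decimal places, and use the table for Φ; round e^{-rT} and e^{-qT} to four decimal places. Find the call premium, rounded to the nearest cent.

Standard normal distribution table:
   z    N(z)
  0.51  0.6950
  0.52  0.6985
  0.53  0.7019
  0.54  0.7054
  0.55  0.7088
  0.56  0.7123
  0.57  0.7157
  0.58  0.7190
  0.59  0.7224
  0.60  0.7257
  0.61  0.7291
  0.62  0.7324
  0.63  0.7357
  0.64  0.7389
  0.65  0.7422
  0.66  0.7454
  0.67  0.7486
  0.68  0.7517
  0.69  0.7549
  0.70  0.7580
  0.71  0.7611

€9.44

σ√T = 0.22·√0.5 = 0.1556
ln(S/K) + (r − q + σ²/2)T = ln(82/76) + (0.064 − 0.026 + 0.22²/2)·0.5 = 0.0760 + 0.0311 = 0.1071
d₁ = 0.1071 / 0.1556 = 0.6884 which rounds to 0.69
d₂ = d₁ − σ√T = 0.6884 − 0.1556 = 0.5328 which rounds to 0.53
e^(−qT) = e^(−0.026·0.5) = 0.9871;  e^(−rT) = e^(−0.064·0.5) = 0.9685
C = 82·0.9871·N(0.69) − 76·0.9685·N(0.53) = 82·0.9871·0.7549 − 76·0.9685·0.7019 = 61.1033 − 51.6641 = 9.4392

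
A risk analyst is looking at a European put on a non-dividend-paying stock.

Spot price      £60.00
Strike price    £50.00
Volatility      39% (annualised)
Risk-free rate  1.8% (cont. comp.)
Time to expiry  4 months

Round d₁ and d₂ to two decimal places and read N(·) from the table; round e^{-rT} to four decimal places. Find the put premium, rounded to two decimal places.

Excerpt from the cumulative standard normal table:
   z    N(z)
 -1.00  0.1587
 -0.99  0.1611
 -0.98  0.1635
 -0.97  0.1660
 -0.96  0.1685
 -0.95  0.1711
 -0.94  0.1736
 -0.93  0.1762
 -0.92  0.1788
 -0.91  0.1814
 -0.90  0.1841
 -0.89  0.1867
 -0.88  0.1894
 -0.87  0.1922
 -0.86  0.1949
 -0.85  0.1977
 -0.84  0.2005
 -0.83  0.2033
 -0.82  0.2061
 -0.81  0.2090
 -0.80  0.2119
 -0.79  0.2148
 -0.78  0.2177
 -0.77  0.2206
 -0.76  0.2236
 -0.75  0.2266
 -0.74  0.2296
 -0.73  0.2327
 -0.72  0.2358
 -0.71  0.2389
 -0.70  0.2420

σ√T = 0.39·√0.3333 = 0.2252
d₁ = [ln(60/50) + (0.018 + ½·0.39²)·0.3333] / (σ√T) = (0.1823 + 0.0314) / 0.2252 = 0.9489 ⇒ 0.95
d₂ = 0.9489 − 0.2252 = 0.7238 ⇒ 0.72
exp(−rT) = exp(−0.018·0.3333) = 0.9940
P = 50·0.9940·N(-0.72) − 60·N(-0.95) = 50·0.9940·0.2358 − 60·0.1711 = 11.7193 − 10.2660 = 1.4533

£1.45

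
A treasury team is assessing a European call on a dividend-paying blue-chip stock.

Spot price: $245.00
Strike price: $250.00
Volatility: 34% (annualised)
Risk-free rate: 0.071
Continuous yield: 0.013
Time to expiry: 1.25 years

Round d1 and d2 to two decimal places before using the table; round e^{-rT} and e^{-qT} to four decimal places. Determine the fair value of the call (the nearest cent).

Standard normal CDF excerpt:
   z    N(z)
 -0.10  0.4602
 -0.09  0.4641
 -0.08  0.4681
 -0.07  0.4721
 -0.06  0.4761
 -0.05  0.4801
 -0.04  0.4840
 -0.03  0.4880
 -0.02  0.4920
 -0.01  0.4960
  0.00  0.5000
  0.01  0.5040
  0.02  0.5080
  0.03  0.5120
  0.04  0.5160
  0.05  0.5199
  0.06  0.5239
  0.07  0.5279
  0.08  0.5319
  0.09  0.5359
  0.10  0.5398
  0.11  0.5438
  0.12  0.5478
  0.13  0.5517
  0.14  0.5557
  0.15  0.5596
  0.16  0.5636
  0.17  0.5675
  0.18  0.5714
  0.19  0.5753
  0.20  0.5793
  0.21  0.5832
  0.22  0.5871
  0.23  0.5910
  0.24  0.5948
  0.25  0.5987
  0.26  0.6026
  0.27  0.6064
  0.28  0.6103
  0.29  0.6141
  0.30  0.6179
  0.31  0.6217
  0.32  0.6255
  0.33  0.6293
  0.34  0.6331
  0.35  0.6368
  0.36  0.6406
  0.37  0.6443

$41.86

σ√T = 0.34·√1.25 = 0.3801
d₁ = [ln(245/250) + (0.071 − 0.013 + 0.34²/2)·1.25] / 0.3801 = [-0.0202 + 0.1448] / 0.3801 = 0.3276 which rounds to 0.33
d₂ = d₁ − σ√T = 0.3276 − 0.3801 = -0.0525 which rounds to -0.05
exp(−qT) = exp(−0.013·1.25) = 0.9839;  exp(−rT) = exp(−0.071·1.25) = 0.9151
N(d₁) = N(0.33) = 0.6293;  N(d₂) = N(-0.05) = 0.4801
C = 245·0.9839·0.6293 − 250·0.9151·0.4801 = 151.6962 − 109.8349 = 41.8613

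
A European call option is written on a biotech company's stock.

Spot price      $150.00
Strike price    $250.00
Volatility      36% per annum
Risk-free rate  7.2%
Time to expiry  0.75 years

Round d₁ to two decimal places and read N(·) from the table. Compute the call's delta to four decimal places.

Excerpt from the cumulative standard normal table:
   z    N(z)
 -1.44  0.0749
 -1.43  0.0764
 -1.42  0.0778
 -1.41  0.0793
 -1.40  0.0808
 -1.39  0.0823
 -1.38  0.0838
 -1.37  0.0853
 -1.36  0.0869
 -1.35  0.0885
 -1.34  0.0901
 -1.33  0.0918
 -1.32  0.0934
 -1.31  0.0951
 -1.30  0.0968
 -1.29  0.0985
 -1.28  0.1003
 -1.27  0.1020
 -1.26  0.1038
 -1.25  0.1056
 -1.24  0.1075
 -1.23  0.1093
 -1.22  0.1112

T = 0.75;  σ√T = 0.3118
d₁ = [ln(150/250) + (0.072 + ½·0.36²)·0.75] / (σ√T) = (-0.5108 + 0.1026) / 0.3118 = -1.3094 ≈ -1.31
N(d₁) = N(-1.31) = 0.0951
Δ_call = N(d₁) = 0.0951

0.0951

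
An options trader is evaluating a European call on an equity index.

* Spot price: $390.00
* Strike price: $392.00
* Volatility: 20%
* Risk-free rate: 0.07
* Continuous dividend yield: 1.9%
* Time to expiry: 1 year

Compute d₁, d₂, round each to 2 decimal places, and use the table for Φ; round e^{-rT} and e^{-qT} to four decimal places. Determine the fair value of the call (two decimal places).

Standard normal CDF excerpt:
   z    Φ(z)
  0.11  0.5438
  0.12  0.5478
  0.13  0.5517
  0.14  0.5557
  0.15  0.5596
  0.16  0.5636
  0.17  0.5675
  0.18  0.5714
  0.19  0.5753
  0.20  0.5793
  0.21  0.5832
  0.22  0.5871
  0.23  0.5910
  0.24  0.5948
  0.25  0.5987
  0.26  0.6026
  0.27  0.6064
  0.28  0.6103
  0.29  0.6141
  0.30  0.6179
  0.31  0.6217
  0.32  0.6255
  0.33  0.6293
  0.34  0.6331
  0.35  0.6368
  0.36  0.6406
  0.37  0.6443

$39.17

σ√T = 0.2 × 1.0000 = 0.2000
d₁ = [ln(390/392) + (0.07 − 0.019 + 0.2²/2)·1] / 0.2000 = [-0.0051 + 0.0710] / 0.2000 = 0.3294 which rounds to 0.33
d₂ = d₁ − σ√T = 0.3294 − 0.2000 = 0.1294 which rounds to 0.13
e^(−qT) = e^(−0.019·1) = 0.9812;  e^(−rT) = e^(−0.07·1) = 0.9324
N(d₁) = N(0.33) = 0.6293;  N(d₂) = N(0.13) = 0.5517
C = 390·0.9812·0.6293 − 392·0.9324·0.5517 = 240.8130 − 201.6468 = 39.1662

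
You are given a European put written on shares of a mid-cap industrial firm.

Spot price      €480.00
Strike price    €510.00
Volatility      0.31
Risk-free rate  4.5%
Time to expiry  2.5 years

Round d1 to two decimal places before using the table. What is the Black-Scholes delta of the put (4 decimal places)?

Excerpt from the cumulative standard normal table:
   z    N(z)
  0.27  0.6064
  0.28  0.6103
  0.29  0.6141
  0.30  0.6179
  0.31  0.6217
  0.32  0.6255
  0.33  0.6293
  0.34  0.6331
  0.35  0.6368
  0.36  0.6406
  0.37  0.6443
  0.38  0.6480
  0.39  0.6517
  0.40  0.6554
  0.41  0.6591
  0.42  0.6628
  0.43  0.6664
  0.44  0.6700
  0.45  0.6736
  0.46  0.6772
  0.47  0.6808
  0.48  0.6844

-0.3632

T = 2.5;  σ√T = 0.4902
ln(S/K) + (r + σ²/2)T = ln(480/510) + (0.045 + 0.31²/2)·2.5 = -0.0606 + 0.2326 = 0.1720
d₁ = 0.1720 / 0.4902 = 0.3509 → 0.35
N(d₁) = N(0.35) = 0.6368
Δ_put = N(d₁) − 1 = 0.6368 − 1 = -0.3632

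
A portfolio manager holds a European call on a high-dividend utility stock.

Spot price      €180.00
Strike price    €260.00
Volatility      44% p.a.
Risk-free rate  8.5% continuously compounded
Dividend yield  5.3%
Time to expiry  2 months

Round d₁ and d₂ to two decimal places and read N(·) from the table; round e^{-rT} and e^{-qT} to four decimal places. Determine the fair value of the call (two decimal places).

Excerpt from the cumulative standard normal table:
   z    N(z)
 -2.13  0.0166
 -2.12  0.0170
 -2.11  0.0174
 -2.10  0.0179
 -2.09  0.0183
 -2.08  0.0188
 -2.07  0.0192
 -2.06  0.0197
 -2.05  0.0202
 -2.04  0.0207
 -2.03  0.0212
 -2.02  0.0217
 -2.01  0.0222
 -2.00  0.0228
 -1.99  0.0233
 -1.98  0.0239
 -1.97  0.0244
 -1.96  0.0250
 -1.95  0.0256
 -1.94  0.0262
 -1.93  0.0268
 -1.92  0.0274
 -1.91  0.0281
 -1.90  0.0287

€0.32

σ√T = 0.44 × 0.4082 = 0.1796
d₁ = [ln(180/260) + (0.085 − 0.053 + ½·0.44²)·0.1667] / (σ√T) = (-0.3677 + 0.0215) / 0.1796 = -1.9276 which rounds to -1.93
d₂ = -1.9276 − 0.1796 = -2.1073 which rounds to -2.11
e^(−qT) = e^(−0.053·0.1667) = 0.9912;  e^(−rT) = e^(−0.085·0.1667) = 0.9859
N(d₁) = N(-1.93) = 0.0268;  N(d₂) = N(-2.11) = 0.0174
C = 180·0.9912·0.0268 − 260·0.9859·0.0174 = 4.7815 − 4.4602 = 0.3213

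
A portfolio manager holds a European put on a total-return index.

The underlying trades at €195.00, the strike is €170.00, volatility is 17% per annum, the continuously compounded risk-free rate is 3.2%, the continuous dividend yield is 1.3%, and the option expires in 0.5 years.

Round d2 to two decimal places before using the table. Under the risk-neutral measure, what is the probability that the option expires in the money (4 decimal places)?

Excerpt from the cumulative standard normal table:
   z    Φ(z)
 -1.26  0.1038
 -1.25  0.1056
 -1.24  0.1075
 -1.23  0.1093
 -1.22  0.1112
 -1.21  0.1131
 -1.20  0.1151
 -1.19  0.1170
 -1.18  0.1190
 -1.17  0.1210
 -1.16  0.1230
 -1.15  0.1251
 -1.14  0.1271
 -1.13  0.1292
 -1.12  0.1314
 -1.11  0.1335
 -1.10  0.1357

0.1230

T = 0.5;  σ√T = 0.1202
ln(S/K) + (r − q + σ²/2)T = ln(195/170) + (0.032 − 0.013 + 0.17²/2)·0.5 = 0.1372 + 0.0167 = 0.1539
d₁ = 0.1539 / 0.1202 = 1.2805 which rounds to 1.28
d₂ = d₁ − σ√T = 1.2805 − 0.1202 = 1.1603 which rounds to 1.16
Risk-neutral Pr[S_T < K] = N(−d₂) = N(-1.16) = 0.1230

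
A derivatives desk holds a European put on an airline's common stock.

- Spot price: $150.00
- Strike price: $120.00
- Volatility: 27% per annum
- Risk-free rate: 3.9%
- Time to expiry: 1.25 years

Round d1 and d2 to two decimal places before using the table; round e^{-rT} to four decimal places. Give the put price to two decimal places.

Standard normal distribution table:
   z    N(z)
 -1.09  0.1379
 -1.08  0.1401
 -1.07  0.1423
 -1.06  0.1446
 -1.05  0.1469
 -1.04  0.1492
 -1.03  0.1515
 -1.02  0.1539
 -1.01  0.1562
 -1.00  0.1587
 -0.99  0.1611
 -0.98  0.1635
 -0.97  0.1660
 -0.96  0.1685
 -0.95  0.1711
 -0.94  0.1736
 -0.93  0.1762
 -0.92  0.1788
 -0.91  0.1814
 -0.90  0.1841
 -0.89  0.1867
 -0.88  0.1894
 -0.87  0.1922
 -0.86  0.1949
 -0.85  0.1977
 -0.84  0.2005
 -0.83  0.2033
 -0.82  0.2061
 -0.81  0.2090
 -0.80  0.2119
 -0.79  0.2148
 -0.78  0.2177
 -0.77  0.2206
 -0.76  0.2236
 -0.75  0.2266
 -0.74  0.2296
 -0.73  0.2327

$3.86

T = 1.25;  σ√T = 0.3019
d₁ = [ln(150/120) + (0.039 + ½·0.27²)·1.25] / (σ√T) = (0.2231 + 0.0943) / 0.3019 = 1.0516 which rounds to 1.05
d₂ = 1.0516 − 0.3019 = 0.7498 which rounds to 0.75
exp(−rT) = exp(−0.039·1.25) = 0.9524
N(−d₂) = N(-0.75) = 0.2266;  N(−d₁) = N(-1.05) = 0.1469
P = 120·0.9524·0.2266 − 150·0.1469 = 25.8977 − 22.0350 = 3.8627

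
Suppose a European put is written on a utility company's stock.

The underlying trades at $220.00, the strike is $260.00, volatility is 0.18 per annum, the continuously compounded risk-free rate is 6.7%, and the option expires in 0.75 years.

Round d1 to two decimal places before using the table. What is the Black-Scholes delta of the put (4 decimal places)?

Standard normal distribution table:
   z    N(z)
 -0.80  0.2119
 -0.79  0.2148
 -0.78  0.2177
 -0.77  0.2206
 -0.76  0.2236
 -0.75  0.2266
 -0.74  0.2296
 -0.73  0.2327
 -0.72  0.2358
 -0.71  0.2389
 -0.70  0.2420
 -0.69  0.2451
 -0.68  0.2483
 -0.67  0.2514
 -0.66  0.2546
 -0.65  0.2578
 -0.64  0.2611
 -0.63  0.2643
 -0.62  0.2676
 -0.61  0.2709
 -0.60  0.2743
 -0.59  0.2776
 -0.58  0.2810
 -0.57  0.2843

σ√T = 0.18·√0.75 = 0.1559
d₁ = [ln(220/260) + (0.067 + 0.18²/2)·0.75] / 0.1559 = [-0.1671 + 0.0624] / 0.1559 = -0.6714 → -0.67
N(d₁) = N(-0.67) = 0.2514
Δ_put = N(d₁) − 1 = 0.2514 − 1 = -0.7486

-0.7486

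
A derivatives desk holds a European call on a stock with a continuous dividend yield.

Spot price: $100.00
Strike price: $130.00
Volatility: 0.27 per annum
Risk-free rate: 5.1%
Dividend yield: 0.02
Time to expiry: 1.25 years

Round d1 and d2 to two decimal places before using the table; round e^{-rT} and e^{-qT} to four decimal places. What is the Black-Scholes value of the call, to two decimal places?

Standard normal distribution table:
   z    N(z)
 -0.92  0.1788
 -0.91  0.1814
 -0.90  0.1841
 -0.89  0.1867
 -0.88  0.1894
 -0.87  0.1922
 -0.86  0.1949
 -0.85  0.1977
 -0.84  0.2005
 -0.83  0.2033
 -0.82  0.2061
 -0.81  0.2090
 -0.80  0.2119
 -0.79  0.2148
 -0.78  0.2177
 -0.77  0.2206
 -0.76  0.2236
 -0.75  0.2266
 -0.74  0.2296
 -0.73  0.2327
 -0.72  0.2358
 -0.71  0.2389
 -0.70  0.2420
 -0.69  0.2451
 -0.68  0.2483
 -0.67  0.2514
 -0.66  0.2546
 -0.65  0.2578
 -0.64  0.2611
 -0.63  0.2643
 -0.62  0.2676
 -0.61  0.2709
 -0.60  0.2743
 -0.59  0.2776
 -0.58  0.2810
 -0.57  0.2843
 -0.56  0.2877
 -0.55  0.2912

σ√T = 0.27·√1.25 = 0.3019
d₁ = [ln(100/130) + (0.051 − 0.02 + ½·0.27²)·1.25] / (σ√T) = (-0.2624 + 0.0843) / 0.3019 = -0.5898 ⇒ -0.59
d₂ = -0.5898 − 0.3019 = -0.8917 ⇒ -0.89
e^(−qT) = e^(−0.02·1.25) = 0.9753;  e^(−rT) = e^(−0.051·1.25) = 0.9382
N(d₁) = N(-0.59) = 0.2776;  N(d₂) = N(-0.89) = 0.1867
C = 100·0.9753·0.2776 − 130·0.9382·0.1867 = 27.0743 − 22.7711 = 4.3033

$4.30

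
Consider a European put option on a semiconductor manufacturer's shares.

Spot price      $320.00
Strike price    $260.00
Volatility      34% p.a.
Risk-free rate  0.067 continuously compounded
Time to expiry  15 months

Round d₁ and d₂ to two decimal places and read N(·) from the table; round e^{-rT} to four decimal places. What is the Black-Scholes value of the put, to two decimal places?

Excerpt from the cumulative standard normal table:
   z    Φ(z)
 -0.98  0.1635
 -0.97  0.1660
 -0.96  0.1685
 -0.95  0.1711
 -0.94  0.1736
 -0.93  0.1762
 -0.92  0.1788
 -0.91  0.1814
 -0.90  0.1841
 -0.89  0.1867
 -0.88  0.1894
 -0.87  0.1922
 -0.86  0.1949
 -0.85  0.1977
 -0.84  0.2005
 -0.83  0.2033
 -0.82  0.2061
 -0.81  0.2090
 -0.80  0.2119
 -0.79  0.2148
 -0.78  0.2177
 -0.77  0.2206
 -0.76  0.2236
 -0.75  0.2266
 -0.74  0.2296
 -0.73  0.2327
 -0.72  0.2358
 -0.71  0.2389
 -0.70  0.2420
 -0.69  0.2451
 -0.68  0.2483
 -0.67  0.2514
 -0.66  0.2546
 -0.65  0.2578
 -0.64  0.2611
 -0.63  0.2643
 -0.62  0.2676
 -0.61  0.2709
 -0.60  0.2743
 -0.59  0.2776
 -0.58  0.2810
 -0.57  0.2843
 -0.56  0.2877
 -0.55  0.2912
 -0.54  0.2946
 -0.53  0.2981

σ√T = 0.34 × 1.1180 = 0.3801
d₁ = [ln(320/260) + (0.067 + 0.34²/2)·1.25] / 0.3801 = [0.2076 + 0.1560] / 0.3801 = 0.9566 → 0.96
d₂ = d₁ − σ√T = 0.9566 − 0.3801 = 0.5765 → 0.58
e^(−rT) = e^(−0.067·1.25) = 0.9197
P = 260·0.9197·N(-0.58) − 320·N(-0.96) = 260·0.9197·0.2810 − 320·0.1685 = 67.1933 − 53.9200 = 13.2733

$13.27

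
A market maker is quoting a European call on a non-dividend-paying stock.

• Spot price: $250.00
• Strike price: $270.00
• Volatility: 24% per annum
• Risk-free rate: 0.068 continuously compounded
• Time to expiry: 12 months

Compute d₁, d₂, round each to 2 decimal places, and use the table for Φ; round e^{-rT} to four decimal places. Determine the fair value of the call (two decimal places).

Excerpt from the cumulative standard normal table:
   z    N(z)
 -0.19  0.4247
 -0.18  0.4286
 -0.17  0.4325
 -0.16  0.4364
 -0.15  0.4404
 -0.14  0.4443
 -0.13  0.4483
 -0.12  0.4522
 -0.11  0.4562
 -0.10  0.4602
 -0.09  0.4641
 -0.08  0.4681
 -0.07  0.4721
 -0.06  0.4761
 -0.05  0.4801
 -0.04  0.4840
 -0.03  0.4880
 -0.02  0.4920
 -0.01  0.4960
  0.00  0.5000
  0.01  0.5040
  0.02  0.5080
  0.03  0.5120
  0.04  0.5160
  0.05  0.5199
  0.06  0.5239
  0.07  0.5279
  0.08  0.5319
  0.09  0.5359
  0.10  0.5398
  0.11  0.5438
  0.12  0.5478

$22.89

σ√T = 0.24 × 1.0000 = 0.2400
d₁ = [ln(250/270) + (0.068 + 0.24²/2)·1] / 0.2400 = [-0.0770 + 0.0968] / 0.2400 = 0.0827 → 0.08
d₂ = d₁ − σ√T = 0.0827 − 0.2400 = -0.1573 → -0.16
exp(−rT) = exp(−0.068·1) = 0.9343
C = 250·N(0.08) − 270·0.9343·N(-0.16) = 250·0.5319 − 270·0.9343·0.4364 = 132.9750 − 110.0867 = 22.8883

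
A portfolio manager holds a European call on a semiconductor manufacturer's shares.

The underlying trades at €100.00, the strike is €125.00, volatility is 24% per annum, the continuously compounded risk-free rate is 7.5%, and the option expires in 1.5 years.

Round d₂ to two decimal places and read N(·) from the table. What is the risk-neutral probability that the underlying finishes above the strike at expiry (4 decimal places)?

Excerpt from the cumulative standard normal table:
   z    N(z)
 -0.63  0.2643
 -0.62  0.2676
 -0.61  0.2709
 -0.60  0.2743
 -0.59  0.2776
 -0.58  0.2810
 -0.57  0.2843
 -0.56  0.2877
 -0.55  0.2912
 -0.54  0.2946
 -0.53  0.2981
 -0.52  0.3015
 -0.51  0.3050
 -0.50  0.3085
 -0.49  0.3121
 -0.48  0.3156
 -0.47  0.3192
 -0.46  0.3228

0.3015

σ√T = 0.24·√1.5 = 0.2939
ln(S/K) + (r + σ²/2)T = ln(100/125) + (0.075 + 0.24²/2)·1.5 = -0.2231 + 0.1557 = -0.0674
d₁ = -0.0674 / 0.2939 = -0.2294 which rounds to -0.23
d₂ = d₁ − σ√T = -0.2294 − 0.2939 = -0.5234 which rounds to -0.52
Risk-neutral Pr[S_T > K] = N(d₂) = N(-0.52) = 0.3015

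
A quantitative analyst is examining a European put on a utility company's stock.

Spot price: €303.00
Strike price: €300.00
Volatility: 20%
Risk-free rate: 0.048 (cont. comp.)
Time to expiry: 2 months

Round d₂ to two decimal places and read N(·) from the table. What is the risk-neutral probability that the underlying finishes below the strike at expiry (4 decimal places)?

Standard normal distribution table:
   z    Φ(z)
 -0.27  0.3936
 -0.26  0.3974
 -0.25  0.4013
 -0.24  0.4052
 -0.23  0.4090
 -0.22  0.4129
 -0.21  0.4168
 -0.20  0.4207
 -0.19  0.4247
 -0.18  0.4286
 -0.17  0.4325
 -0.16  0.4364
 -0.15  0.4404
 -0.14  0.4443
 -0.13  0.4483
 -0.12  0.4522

0.4286

T = 0.1667;  σ√T = 0.0816
ln(S/K) + (r + σ²/2)T = ln(303/300) + (0.048 + 0.2²/2)·0.1667 = 0.0100 + 0.0113 = 0.0213
d₁ = 0.0213 / 0.0816 = 0.2607 → 0.26
d₂ = d₁ − σ√T = 0.2607 − 0.0816 = 0.1790 → 0.18
Pr(exercise) under Q = N(−d₂) = N(-0.18) = 0.4286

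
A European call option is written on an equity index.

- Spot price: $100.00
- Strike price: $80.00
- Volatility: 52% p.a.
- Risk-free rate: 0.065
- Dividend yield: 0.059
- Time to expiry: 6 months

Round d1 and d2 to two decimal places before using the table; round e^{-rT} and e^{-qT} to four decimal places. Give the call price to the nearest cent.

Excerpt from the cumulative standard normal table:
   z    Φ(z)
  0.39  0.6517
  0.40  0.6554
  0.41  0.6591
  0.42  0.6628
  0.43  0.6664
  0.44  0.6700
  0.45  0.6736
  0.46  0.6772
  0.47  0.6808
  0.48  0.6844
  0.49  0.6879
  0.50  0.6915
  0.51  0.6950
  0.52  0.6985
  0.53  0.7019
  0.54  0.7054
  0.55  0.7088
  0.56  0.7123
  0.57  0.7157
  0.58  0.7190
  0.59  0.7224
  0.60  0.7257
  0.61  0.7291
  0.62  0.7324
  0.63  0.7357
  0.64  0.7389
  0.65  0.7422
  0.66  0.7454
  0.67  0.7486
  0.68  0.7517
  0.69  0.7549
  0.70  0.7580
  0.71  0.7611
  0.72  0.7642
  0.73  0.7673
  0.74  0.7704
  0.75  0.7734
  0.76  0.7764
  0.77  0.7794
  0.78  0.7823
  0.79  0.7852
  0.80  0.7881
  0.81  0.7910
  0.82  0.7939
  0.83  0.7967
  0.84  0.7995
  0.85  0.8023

T = 0.5;  σ√T = 0.3677
d₁ = [ln(100/80) + (0.065 − 0.059 + 0.52²/2)·0.5] / 0.3677 = [0.2231 + 0.0706] / 0.3677 = 0.7989 → 0.80
d₂ = d₁ − σ√T = 0.7989 − 0.3677 = 0.4312 → 0.43
e^(−qT) = e^(−0.059·0.5) = 0.9709;  e^(−rT) = e^(−0.065·0.5) = 0.9680
N(d₁) = N(0.80) = 0.7881;  N(d₂) = N(0.43) = 0.6664
C = 100·0.9709·0.7881 − 80·0.9680·0.6664 = 76.5166 − 51.6060 = 24.9106

$24.91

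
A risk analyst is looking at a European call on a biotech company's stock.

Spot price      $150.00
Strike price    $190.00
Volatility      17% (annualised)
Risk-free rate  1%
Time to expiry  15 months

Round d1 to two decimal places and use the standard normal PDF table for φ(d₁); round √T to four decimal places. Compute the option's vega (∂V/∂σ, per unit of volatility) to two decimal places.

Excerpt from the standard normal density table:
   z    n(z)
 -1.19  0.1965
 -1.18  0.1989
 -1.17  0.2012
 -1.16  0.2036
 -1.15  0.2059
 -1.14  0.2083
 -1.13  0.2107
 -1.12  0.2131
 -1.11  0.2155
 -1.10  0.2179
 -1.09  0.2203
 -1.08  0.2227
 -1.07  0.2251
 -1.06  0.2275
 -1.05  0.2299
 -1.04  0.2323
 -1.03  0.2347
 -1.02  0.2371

T = 1.25;  σ√T = 0.1901
ln(S/K) + (r + σ²/2)T = ln(150/190) + (0.01 + 0.17²/2)·1.25 = -0.2364 + 0.0306 = -0.2058
d₁ = -0.2058 / 0.1901 = -1.0829 which rounds to -1.08
√T = √1.25 = 1.1180
φ(d₁) = φ(-1.08) = 0.2227
vega = S·φ(d₁)·√T = 150·0.2227·1.1180 = 37.3468

37.35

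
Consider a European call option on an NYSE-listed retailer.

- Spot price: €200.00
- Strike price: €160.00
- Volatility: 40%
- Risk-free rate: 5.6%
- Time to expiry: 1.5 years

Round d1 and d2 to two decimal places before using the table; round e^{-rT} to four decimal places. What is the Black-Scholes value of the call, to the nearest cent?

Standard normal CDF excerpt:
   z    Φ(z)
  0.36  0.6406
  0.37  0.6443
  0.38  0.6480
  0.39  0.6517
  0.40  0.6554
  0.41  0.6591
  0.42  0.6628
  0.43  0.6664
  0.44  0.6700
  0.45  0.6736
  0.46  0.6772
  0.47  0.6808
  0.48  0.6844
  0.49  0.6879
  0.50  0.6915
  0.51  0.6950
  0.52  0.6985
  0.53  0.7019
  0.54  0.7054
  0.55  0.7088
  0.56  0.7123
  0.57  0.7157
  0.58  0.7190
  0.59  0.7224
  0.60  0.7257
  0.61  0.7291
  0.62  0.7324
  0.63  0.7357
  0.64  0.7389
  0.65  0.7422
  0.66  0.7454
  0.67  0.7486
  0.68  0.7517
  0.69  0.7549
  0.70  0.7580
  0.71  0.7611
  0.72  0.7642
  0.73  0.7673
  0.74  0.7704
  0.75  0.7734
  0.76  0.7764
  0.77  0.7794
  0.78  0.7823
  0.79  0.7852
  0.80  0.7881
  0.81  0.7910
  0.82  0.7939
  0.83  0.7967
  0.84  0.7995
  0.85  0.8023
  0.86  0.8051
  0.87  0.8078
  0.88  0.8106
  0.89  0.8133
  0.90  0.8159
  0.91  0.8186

€66.24

T = 1.5;  σ√T = 0.4899
d₁ = [ln(200/160) + (0.056 + 0.4²/2)·1.5] / 0.4899 = [0.2231 + 0.2040] / 0.4899 = 0.8719 ≈ 0.87
d₂ = d₁ − σ√T = 0.8719 − 0.4899 = 0.3820 ≈ 0.38
e^(−rT) = e^(−0.056·1.5) = 0.9194
N(d₁) = N(0.87) = 0.8078;  N(d₂) = N(0.38) = 0.6480
C = 200·0.8078 − 160·0.9194·0.6480 = 161.5600 − 95.3234 = 66.2366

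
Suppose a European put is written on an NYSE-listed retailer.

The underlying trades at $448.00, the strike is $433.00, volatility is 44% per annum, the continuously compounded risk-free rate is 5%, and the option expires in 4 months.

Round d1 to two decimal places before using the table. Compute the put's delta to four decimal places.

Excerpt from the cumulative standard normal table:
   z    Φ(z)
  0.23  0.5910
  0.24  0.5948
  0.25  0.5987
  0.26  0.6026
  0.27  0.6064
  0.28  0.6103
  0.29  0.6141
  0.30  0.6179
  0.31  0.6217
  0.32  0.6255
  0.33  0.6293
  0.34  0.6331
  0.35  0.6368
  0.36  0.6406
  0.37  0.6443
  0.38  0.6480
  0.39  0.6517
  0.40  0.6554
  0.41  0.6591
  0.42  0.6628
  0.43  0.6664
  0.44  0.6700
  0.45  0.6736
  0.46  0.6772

σ√T = 0.44·√0.3333 = 0.2540
ln(S/K) + (r + σ²/2)T = ln(448/433) + (0.05 + 0.44²/2)·0.3333 = 0.0341 + 0.0489 = 0.0830
d₁ = 0.0830 / 0.2540 = 0.3267 ⇒ 0.33
N(d₁) = N(0.33) = 0.6293
Δ_put = N(d₁) − 1 = 0.6293 − 1 = -0.3707

-0.3707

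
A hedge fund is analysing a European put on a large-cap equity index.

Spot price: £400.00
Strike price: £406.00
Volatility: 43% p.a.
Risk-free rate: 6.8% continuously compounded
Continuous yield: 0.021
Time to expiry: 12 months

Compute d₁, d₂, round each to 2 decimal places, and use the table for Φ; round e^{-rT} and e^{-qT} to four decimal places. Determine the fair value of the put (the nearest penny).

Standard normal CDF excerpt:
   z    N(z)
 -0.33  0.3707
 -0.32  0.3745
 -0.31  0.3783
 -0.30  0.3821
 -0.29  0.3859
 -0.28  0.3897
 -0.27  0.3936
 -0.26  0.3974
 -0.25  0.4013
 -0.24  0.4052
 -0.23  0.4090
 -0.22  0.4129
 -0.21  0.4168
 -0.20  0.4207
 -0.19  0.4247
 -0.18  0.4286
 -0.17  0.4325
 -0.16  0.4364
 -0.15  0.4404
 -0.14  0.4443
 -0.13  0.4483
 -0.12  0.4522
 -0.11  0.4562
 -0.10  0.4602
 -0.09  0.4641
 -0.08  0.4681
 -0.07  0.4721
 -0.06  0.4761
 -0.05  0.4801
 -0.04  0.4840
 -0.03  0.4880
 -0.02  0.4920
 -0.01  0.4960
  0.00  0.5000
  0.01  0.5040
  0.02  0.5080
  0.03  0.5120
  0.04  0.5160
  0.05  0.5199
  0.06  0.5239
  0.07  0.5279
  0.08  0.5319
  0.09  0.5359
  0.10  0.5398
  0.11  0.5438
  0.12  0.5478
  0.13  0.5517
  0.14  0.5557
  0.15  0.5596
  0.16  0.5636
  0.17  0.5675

£59.64

σ√T = 0.43 × 1.0000 = 0.4300
ln(S/K) + (r − q + σ²/2)T = ln(400/406) + (0.068 − 0.021 + 0.43²/2)·1 = -0.0149 + 0.1394 = 0.1246
d₁ = 0.1246 / 0.4300 = 0.2897 → 0.29
d₂ = d₁ − σ√T = 0.2897 − 0.4300 = -0.1403 → -0.14
e^(−qT) = e^(−0.021·1) = 0.9792;  e^(−rT) = e^(−0.068·1) = 0.9343
N(−d₂) = N(0.14) = 0.5557;  N(−d₁) = N(-0.29) = 0.3859
P = 406·0.9343·0.5557 − 400·0.9792·0.3859 = 210.7913 − 151.1493 = 59.6420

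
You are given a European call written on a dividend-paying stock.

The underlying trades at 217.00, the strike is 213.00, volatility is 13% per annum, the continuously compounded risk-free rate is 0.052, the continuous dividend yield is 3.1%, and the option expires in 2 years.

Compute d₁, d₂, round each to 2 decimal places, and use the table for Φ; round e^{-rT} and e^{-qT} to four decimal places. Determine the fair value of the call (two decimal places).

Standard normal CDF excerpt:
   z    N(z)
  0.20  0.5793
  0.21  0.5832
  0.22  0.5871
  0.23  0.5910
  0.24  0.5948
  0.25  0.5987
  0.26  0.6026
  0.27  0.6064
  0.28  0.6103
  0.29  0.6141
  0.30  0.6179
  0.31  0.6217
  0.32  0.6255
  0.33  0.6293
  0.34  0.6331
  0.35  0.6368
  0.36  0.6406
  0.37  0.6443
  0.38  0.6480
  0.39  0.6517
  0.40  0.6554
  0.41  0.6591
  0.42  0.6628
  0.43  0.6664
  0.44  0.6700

21.01

σ√T = 0.13·√2 = 0.1838
d₁ = [ln(217/213) + (0.052 − 0.031 + 0.13²/2)·2] / 0.1838 = [0.0186 + 0.0589] / 0.1838 = 0.4216 ≈ 0.42
d₂ = d₁ − σ√T = 0.4216 − 0.1838 = 0.2377 ≈ 0.24
e^(−qT) = e^(−0.031·2) = 0.9399;  e^(−rT) = e^(−0.052·2) = 0.9012
N(d₁) = N(0.42) = 0.6628;  N(d₂) = N(0.24) = 0.5948
C = 217·0.9399·0.6628 − 213·0.9012·0.5948 = 135.1836 − 114.1752 = 21.0084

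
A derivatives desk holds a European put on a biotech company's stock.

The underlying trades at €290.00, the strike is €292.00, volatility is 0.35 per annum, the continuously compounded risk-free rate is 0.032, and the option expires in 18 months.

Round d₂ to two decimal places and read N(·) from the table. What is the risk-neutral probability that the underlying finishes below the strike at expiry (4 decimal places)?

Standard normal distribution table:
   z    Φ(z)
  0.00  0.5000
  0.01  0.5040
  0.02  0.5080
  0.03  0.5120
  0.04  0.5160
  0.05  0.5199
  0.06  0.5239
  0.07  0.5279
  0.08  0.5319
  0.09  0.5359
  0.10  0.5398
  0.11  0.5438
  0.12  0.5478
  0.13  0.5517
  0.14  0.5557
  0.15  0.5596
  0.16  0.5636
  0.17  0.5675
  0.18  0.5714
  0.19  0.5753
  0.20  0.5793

σ√T = 0.35·√1.5 = 0.4287
d₁ = [ln(290/292) + (0.032 + 0.35²/2)·1.5] / 0.4287 = [-0.0069 + 0.1399] / 0.4287 = 0.3103 which rounds to 0.31
d₂ = d₁ − σ√T = 0.3103 − 0.4287 = -0.1184 which rounds to -0.12
Pr(exercise) under Q = N(−d₂) = N(0.12) = 0.5478

0.5478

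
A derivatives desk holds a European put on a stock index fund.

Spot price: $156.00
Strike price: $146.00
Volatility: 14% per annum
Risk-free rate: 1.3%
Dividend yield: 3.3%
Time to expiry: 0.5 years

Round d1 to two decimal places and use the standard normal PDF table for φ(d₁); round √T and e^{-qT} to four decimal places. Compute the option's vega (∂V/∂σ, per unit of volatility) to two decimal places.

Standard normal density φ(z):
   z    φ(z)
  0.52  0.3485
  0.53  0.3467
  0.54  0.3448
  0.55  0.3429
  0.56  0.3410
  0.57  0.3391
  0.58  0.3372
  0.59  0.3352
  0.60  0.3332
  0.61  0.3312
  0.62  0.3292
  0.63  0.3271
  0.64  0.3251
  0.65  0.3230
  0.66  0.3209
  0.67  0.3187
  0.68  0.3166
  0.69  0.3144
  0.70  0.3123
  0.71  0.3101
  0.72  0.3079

35.72

σ√T = 0.14·√0.5 = 0.0990
ln(S/K) + (r − q + σ²/2)T = ln(156/146) + (0.013 − 0.033 + 0.14²/2)·0.5 = 0.0662 − 0.0051 = 0.0611
d₁ = 0.0611 / 0.0990 = 0.6177 which rounds to 0.62
√T = √0.5 = 0.7071
φ(d₁) = φ(0.62) = 0.3292
e^(−qT) = e^(−0.033·0.5) = 0.9836
vega = S·e^(−qT)·φ(d₁)·√T = 156·0.9836·0.3292·0.7071 = 35.7177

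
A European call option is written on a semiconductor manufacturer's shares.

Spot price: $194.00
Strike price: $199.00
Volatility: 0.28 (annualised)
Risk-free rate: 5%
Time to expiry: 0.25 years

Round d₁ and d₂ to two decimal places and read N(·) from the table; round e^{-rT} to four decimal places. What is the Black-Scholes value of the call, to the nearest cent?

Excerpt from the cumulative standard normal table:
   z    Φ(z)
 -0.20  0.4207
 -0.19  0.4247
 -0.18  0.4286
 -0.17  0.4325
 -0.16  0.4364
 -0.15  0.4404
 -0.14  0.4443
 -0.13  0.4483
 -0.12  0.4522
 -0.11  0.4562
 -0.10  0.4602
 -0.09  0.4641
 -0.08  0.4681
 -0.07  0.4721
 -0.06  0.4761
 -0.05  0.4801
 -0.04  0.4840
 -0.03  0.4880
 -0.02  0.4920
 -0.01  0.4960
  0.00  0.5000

σ√T = 0.28 × 0.5000 = 0.1400
d₁ = [ln(194/199) + (0.05 + 0.28²/2)·0.25] / 0.1400 = [-0.0254 + 0.0223] / 0.1400 = -0.0225 ≈ -0.02
d₂ = d₁ − σ√T = -0.0225 − 0.1400 = -0.1625 ≈ -0.16
exp(−rT) = exp(−0.05·0.25) = 0.9876
N(d₁) = N(-0.02) = 0.4920;  N(d₂) = N(-0.16) = 0.4364
C = 194·0.4920 − 199·0.9876·0.4364 = 95.4480 − 85.7667 = 9.6813

$9.68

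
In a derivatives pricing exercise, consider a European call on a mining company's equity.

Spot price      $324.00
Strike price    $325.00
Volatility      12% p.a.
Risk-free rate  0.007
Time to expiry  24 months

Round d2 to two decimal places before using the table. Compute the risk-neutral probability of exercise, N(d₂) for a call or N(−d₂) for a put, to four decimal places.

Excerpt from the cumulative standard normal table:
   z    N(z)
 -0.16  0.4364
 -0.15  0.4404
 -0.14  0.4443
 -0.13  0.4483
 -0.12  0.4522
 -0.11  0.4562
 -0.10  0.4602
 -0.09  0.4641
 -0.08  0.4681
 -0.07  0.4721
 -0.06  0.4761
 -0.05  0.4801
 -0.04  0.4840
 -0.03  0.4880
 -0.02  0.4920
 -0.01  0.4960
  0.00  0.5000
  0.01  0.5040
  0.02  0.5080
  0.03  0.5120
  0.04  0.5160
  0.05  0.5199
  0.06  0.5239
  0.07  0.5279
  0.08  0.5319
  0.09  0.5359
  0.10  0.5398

T = 2;  σ√T = 0.1697
ln(S/K) + (r + σ²/2)T = ln(324/325) + (0.007 + 0.12²/2)·2 = -0.0031 + 0.0284 = 0.0253
d₁ = 0.0253 / 0.1697 = 0.1492 which rounds to 0.15
d₂ = d₁ − σ√T = 0.1492 − 0.1697 = -0.0205 which rounds to -0.02
Pr(exercise) under Q = N(d₂) = 0.4920

0.4920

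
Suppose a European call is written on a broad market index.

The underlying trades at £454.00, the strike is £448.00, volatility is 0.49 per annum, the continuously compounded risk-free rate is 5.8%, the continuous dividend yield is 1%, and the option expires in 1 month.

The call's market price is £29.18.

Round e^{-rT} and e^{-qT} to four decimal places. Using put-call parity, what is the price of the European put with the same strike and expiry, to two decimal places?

£21.39

e^(−qT) = e^(−0.01·0.08333) = 0.9992;  e^(−rT) = e^(−0.058·0.08333) = 0.9952
Put-call parity: C − P = S·e^(−qT) − K·e^(−rT) = 454·0.9992 − 448·0.9952 = 453.6368 − 445.8496 = 7.7872
P = C − (C − P) = 29.18 − (7.7872) = 21.3928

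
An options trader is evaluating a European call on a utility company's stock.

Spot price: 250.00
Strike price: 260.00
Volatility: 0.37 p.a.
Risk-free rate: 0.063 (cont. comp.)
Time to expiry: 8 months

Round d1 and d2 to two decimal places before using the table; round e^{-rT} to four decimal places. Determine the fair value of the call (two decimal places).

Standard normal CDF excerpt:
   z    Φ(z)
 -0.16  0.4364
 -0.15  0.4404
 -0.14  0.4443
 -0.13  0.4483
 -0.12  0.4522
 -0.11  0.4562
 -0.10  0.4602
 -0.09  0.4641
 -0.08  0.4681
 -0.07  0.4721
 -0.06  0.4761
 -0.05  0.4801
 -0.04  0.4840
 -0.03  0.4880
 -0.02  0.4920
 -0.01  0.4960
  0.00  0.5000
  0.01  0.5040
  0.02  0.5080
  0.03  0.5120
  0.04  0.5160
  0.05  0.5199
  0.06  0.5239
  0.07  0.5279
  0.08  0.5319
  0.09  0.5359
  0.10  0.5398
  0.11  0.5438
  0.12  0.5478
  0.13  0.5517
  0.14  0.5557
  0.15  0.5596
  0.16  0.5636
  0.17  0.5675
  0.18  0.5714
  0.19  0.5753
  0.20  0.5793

30.13

σ√T = 0.37 × 0.8165 = 0.3021
d₁ = [ln(250/260) + (0.063 + 0.37²/2)·0.6667] / 0.3021 = [-0.0392 + 0.0876] / 0.3021 = 0.1603 ⇒ 0.16
d₂ = d₁ − σ√T = 0.1603 − 0.3021 = -0.1419 ⇒ -0.14
exp(−rT) = exp(−0.063·0.6667) = 0.9589
C = 250·N(0.16) − 260·0.9589·N(-0.14) = 250·0.5636 − 260·0.9589·0.4443 = 140.9000 − 110.7702 = 30.1298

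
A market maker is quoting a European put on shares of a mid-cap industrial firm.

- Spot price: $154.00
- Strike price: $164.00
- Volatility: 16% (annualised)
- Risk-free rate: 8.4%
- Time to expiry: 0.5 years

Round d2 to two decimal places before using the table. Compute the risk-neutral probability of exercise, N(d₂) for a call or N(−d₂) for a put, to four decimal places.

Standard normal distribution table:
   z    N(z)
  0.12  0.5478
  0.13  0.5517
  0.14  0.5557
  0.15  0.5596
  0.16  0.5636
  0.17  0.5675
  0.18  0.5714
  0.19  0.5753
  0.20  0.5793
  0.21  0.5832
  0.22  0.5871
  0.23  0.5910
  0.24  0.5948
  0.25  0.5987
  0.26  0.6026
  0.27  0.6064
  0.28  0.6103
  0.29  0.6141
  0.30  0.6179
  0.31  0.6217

σ√T = 0.16 × 0.7071 = 0.1131
d₁ = [ln(154/164) + (0.084 + 0.16²/2)·0.5] / 0.1131 = [-0.0629 + 0.0484] / 0.1131 = -0.1283 which rounds to -0.13
d₂ = d₁ − σ√T = -0.1283 − 0.1131 = -0.2414 which rounds to -0.24
Pr(exercise) under Q = N(−d₂) = N(0.24) = 0.5948

0.5948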